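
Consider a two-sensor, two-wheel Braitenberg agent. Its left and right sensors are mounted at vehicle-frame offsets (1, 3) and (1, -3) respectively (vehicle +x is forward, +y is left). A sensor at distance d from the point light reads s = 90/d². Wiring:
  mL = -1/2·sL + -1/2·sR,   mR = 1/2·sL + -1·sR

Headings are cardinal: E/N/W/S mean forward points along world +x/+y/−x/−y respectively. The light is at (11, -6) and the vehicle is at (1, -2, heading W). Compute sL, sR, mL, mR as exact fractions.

45/61 9/17 -657/1037 -333/2074

left sensor world pos  = (0, -5); dL² = 122
right sensor world pos = (0, 1); dR² = 170
sL = 90/122 = 45/61
sR = 90/170 = 9/17
mL = -1/2·sL + -1/2·sR = -657/1037
mR = 1/2·sL + -1·sR = -333/2074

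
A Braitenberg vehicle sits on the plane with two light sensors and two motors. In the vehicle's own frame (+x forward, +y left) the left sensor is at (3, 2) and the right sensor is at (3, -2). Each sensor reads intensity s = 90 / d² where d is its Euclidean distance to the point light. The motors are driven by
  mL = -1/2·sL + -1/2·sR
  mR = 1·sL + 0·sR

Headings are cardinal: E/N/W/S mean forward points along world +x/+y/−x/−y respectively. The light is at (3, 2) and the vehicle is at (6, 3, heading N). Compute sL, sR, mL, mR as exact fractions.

left sensor world pos  = (4, 6); dL² = 17
right sensor world pos = (8, 6); dR² = 41
sL = 90/17 = 90/17
sR = 90/41 = 90/41
mL = -1/2·sL + -1/2·sR = -2610/697
mR = 1·sL + 0·sR = 90/17

90/17 90/41 -2610/697 90/17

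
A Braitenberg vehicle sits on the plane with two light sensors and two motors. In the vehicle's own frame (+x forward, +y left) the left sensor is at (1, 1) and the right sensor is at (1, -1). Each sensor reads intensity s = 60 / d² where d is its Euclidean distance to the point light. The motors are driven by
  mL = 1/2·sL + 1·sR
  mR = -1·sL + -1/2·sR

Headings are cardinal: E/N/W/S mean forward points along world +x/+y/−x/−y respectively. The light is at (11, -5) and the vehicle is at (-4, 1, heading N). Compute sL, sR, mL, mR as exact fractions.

left sensor world pos  = (-5, 2); dL² = 305
right sensor world pos = (-3, 2); dR² = 245
sL = 60/305 = 12/61
sR = 60/245 = 12/49
mL = 1/2·sL + 1·sR = 1026/2989
mR = -1·sL + -1/2·sR = -954/2989

12/61 12/49 1026/2989 -954/2989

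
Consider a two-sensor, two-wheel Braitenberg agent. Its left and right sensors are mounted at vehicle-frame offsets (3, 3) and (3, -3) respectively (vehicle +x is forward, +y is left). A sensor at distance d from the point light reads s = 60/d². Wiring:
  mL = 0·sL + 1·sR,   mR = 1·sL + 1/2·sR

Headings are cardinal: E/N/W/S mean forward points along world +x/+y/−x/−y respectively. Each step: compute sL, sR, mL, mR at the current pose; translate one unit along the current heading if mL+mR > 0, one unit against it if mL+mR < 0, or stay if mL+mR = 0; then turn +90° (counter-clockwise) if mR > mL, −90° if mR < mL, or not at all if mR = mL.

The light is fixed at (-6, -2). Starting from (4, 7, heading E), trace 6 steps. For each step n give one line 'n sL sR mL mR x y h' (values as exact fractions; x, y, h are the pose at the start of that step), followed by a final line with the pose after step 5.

0 60/313 12/41 12/41 4338/12833 4 7 E
1 15/52 3/17 3/17 333/884 5 7 N
2 60/113 60/233 60/233 17370/26329 5 8 W
3 30/109 30/49 30/49 3105/5341 4 8 S
4 12/17 60/193 60/193 2826/3281 4 7 W
5 1/3 5/6 5/6 3/4 3 7 S
final 3 6 W

n=0: pose=(4,7,E); sL=60/313, sR=12/41; mL=12/41, mR=4338/12833; mL+mR=8094/12833 → advance +1; mR−mL=582/12833 → turn +1·90°
n=1: pose=(5,7,N); sL=15/52, sR=3/17; mL=3/17, mR=333/884; mL+mR=489/884 → advance +1; mR−mL=177/884 → turn +1·90°
n=2: pose=(5,8,W); sL=60/113, sR=60/233; mL=60/233, mR=17370/26329; mL+mR=24150/26329 → advance +1; mR−mL=10590/26329 → turn +1·90°
n=3: pose=(4,8,S); sL=30/109, sR=30/49; mL=30/49, mR=3105/5341; mL+mR=6375/5341 → advance +1; mR−mL=-165/5341 → turn -1·90°
n=4: pose=(4,7,W); sL=12/17, sR=60/193; mL=60/193, mR=2826/3281; mL+mR=3846/3281 → advance +1; mR−mL=1806/3281 → turn +1·90°
n=5: pose=(3,7,S); sL=1/3, sR=5/6; mL=5/6, mR=3/4; mL+mR=19/12 → advance +1; mR−mL=-1/12 → turn -1·90°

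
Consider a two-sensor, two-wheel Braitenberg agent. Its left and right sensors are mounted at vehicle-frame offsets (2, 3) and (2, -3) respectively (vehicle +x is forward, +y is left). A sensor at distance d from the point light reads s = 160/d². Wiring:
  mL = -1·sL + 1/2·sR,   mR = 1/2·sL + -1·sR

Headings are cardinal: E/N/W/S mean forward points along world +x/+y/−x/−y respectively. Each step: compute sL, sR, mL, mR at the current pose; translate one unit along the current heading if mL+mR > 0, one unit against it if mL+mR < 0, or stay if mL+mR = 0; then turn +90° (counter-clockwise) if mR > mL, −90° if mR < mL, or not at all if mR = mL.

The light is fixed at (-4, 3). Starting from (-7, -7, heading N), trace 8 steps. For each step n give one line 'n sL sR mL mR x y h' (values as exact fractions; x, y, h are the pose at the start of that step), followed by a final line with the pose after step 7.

0 8/5 5/2 -7/20 -17/10 -7 -7 N
1 32/13 160/197 -5264/2561 1072/2561 -7 -8 E
2 16/13 80/41 -136/533 -712/533 -8 -8 N
3 32/17 160/229 -5968/3893 944/3893 -8 -9 E
4 40/41 20/13 -110/533 -560/533 -9 -9 N
5 160/109 32/53 -6736/5777 752/5777 -9 -10 E
6 80/101 16/13 -232/1313 -1096/1313 -10 -10 N
7 160/137 32/61 -7568/8357 496/8357 -10 -11 E
final -11 -11 N

n=0: pose=(-7,-7,N); sL=8/5, sR=5/2; mL=-7/20, mR=-17/10; mL+mR=-41/20 → advance -1; mR−mL=-27/20 → turn -1·90°
n=1: pose=(-7,-8,E); sL=32/13, sR=160/197; mL=-5264/2561, mR=1072/2561; mL+mR=-4192/2561 → advance -1; mR−mL=6336/2561 → turn +1·90°
n=2: pose=(-8,-8,N); sL=16/13, sR=80/41; mL=-136/533, mR=-712/533; mL+mR=-848/533 → advance -1; mR−mL=-576/533 → turn -1·90°
n=3: pose=(-8,-9,E); sL=32/17, sR=160/229; mL=-5968/3893, mR=944/3893; mL+mR=-5024/3893 → advance -1; mR−mL=6912/3893 → turn +1·90°
n=4: pose=(-9,-9,N); sL=40/41, sR=20/13; mL=-110/533, mR=-560/533; mL+mR=-670/533 → advance -1; mR−mL=-450/533 → turn -1·90°
n=5: pose=(-9,-10,E); sL=160/109, sR=32/53; mL=-6736/5777, mR=752/5777; mL+mR=-5984/5777 → advance -1; mR−mL=7488/5777 → turn +1·90°
n=6: pose=(-10,-10,N); sL=80/101, sR=16/13; mL=-232/1313, mR=-1096/1313; mL+mR=-1328/1313 → advance -1; mR−mL=-864/1313 → turn -1·90°
n=7: pose=(-10,-11,E); sL=160/137, sR=32/61; mL=-7568/8357, mR=496/8357; mL+mR=-7072/8357 → advance -1; mR−mL=8064/8357 → turn +1·90°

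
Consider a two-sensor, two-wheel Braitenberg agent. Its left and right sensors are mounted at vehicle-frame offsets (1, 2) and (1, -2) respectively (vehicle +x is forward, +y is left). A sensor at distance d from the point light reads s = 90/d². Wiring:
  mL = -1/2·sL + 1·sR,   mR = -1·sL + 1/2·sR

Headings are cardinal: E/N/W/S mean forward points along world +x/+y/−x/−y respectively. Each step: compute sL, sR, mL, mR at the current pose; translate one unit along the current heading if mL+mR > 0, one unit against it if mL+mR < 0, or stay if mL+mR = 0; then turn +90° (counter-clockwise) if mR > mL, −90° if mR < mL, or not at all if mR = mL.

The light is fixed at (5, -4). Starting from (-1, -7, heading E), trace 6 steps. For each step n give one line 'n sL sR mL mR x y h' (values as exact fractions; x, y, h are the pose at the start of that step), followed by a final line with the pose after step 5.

n=0: pose=(-1,-7,E); sL=45/13, sR=9/5; mL=9/130, mR=-333/130; mL+mR=-162/65 → advance -1; mR−mL=-171/65 → turn -1·90°
n=1: pose=(-2,-7,S); sL=90/41, sR=90/97; mL=-675/3977, mR=-6885/3977; mL+mR=-7560/3977 → advance -1; mR−mL=-6210/3977 → turn -1·90°
n=2: pose=(-2,-6,W); sL=9/8, sR=45/32; mL=27/32, mR=-27/64; mL+mR=27/64 → advance +1; mR−mL=-81/64 → turn -1·90°
n=3: pose=(-3,-6,N); sL=90/101, sR=90/37; mL=7425/3737, mR=1215/3737; mL+mR=8640/3737 → advance +1; mR−mL=-6210/3737 → turn -1·90°
n=4: pose=(-3,-5,E); sL=9/5, sR=45/29; mL=189/290, mR=-297/290; mL+mR=-54/145 → advance -1; mR−mL=-243/145 → turn -1·90°
n=5: pose=(-4,-5,S); sL=90/53, sR=18/25; mL=-171/1325, mR=-1773/1325; mL+mR=-1944/1325 → advance -1; mR−mL=-1602/1325 → turn -1·90°

0 45/13 9/5 9/130 -333/130 -1 -7 E
1 90/41 90/97 -675/3977 -6885/3977 -2 -7 S
2 9/8 45/32 27/32 -27/64 -2 -6 W
3 90/101 90/37 7425/3737 1215/3737 -3 -6 N
4 9/5 45/29 189/290 -297/290 -3 -5 E
5 90/53 18/25 -171/1325 -1773/1325 -4 -5 S
final -4 -4 W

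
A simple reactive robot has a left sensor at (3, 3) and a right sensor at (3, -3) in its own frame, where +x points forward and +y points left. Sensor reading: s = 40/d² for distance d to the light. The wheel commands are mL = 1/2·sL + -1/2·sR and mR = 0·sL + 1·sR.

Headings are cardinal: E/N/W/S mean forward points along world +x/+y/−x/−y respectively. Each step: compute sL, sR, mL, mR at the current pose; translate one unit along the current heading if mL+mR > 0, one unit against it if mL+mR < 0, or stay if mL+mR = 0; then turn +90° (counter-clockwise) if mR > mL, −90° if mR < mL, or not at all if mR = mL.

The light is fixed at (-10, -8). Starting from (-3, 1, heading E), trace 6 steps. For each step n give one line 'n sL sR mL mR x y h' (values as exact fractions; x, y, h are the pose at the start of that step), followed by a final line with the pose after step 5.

0 10/61 5/17 -135/2074 5/17 -3 1 E
1 40/169 8/53 384/8957 8/53 -2 1 N
2 20/37 20/97 600/3589 20/97 -2 2 W
3 40/149 8/13 -336/1937 8/13 -3 2 S
4 10/61 5/17 -135/2074 5/17 -3 1 E
5 40/169 8/53 384/8957 8/53 -2 1 N
final -2 2 W

n=0: pose=(-3,1,E); sL=10/61, sR=5/17; mL=-135/2074, mR=5/17; mL+mR=475/2074 → advance +1; mR−mL=745/2074 → turn +1·90°
n=1: pose=(-2,1,N); sL=40/169, sR=8/53; mL=384/8957, mR=8/53; mL+mR=1736/8957 → advance +1; mR−mL=968/8957 → turn +1·90°
n=2: pose=(-2,2,W); sL=20/37, sR=20/97; mL=600/3589, mR=20/97; mL+mR=1340/3589 → advance +1; mR−mL=140/3589 → turn +1·90°
n=3: pose=(-3,2,S); sL=40/149, sR=8/13; mL=-336/1937, mR=8/13; mL+mR=856/1937 → advance +1; mR−mL=1528/1937 → turn +1·90°
n=4: pose=(-3,1,E); sL=10/61, sR=5/17; mL=-135/2074, mR=5/17; mL+mR=475/2074 → advance +1; mR−mL=745/2074 → turn +1·90°
n=5: pose=(-2,1,N); sL=40/169, sR=8/53; mL=384/8957, mR=8/53; mL+mR=1736/8957 → advance +1; mR−mL=968/8957 → turn +1·90°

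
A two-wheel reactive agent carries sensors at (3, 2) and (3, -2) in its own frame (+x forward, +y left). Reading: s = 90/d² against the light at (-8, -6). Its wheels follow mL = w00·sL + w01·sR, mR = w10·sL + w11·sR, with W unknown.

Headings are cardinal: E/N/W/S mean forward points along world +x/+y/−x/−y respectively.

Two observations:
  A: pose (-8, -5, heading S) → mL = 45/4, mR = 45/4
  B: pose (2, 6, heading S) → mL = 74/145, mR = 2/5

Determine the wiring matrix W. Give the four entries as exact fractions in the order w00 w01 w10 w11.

obs A: pose=(-8,-5,S) → sL=45/4, sR=45/4, mL=45/4, mR=45/4
obs B: pose=(2,6,S) → sL=2/5, sR=18/29, mL=74/145, mR=2/5
sensor matrix S = [[45/4, 45/4], [2/5, 18/29]]; det S = 72/29
solve [mL_A; mL_B] = S·[w00; w01] and [mR_A; mR_B] = S·[w10; w11]:
  w00 = 1/2, w01 = 1/2, w10 = 1, w11 = 0

1/2 1/2 1 0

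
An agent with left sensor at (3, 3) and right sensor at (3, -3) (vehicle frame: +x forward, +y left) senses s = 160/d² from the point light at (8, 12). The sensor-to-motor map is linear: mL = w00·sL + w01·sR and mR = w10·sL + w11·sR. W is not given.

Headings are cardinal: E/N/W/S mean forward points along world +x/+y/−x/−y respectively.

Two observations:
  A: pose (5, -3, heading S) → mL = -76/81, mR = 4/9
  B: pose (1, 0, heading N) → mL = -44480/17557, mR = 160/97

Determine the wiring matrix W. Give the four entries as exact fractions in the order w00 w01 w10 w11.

obs A: pose=(5,-3,S) → sL=40/81, sR=4/9, mL=-76/81, mR=4/9
obs B: pose=(1,0,N) → sL=160/181, sR=160/97, mL=-44480/17557, mR=160/97
sensor matrix S = [[40/81, 4/9], [160/181, 160/97]]; det S = 599680/1422117
solve [mL_A; mL_B] = S·[w00; w01] and [mR_A; mR_B] = S·[w10; w11]:
  w00 = -1, w01 = -1, w10 = 0, w11 = 1

-1 -1 0 1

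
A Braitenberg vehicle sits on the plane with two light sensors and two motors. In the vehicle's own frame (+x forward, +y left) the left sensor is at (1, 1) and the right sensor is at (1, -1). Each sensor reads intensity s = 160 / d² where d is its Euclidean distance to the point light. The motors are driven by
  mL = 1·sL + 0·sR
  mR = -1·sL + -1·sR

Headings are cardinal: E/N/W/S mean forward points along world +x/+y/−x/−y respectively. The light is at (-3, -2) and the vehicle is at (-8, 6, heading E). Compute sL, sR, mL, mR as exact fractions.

160/97 32/13 160/97 -5184/1261

left sensor world pos  = (-7, 7); dL² = 97
right sensor world pos = (-7, 5); dR² = 65
sL = 160/97 = 160/97
sR = 160/65 = 32/13
mL = 1·sL + 0·sR = 160/97
mR = -1·sL + -1·sR = -5184/1261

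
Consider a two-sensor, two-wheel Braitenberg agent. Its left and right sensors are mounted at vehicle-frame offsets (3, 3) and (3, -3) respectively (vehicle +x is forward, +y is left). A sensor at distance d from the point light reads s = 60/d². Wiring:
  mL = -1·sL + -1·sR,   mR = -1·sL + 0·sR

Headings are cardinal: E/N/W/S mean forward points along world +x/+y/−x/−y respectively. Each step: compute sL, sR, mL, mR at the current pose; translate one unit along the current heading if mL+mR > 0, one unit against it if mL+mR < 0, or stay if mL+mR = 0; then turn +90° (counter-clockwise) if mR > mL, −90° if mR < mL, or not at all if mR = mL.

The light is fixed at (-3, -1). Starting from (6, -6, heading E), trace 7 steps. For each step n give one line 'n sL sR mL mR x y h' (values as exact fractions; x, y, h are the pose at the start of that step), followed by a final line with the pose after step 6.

0 15/37 15/52 -1335/1924 -15/37 6 -6 E
1 60/29 12/25 -1848/725 -60/29 5 -6 N
2 30/53 30/17 -2100/901 -30/53 5 -7 W
3 4/15 20/39 -152/195 -4/15 6 -7 S
4 15/37 15/52 -1335/1924 -15/37 6 -6 E
5 60/29 12/25 -1848/725 -60/29 5 -6 N
6 30/53 30/17 -2100/901 -30/53 5 -7 W
final 6 -7 S

n=0: pose=(6,-6,E); sL=15/37, sR=15/52; mL=-1335/1924, mR=-15/37; mL+mR=-2115/1924 → advance -1; mR−mL=15/52 → turn +1·90°
n=1: pose=(5,-6,N); sL=60/29, sR=12/25; mL=-1848/725, mR=-60/29; mL+mR=-3348/725 → advance -1; mR−mL=12/25 → turn +1·90°
n=2: pose=(5,-7,W); sL=30/53, sR=30/17; mL=-2100/901, mR=-30/53; mL+mR=-2610/901 → advance -1; mR−mL=30/17 → turn +1·90°
n=3: pose=(6,-7,S); sL=4/15, sR=20/39; mL=-152/195, mR=-4/15; mL+mR=-68/65 → advance -1; mR−mL=20/39 → turn +1·90°
n=4: pose=(6,-6,E); sL=15/37, sR=15/52; mL=-1335/1924, mR=-15/37; mL+mR=-2115/1924 → advance -1; mR−mL=15/52 → turn +1·90°
n=5: pose=(5,-6,N); sL=60/29, sR=12/25; mL=-1848/725, mR=-60/29; mL+mR=-3348/725 → advance -1; mR−mL=12/25 → turn +1·90°
n=6: pose=(5,-7,W); sL=30/53, sR=30/17; mL=-2100/901, mR=-30/53; mL+mR=-2610/901 → advance -1; mR−mL=30/17 → turn +1·90°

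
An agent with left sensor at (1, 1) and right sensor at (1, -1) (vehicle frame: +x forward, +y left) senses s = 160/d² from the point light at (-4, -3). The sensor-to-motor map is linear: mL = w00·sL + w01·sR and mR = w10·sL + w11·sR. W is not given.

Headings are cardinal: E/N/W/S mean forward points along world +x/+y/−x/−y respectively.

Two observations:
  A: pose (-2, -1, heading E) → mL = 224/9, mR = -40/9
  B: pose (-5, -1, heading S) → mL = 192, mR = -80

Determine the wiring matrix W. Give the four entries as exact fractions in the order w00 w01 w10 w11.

obs A: pose=(-2,-1,E) → sL=80/9, sR=16, mL=224/9, mR=-40/9
obs B: pose=(-5,-1,S) → sL=160, sR=32, mL=192, mR=-80
sensor matrix S = [[80/9, 16], [160, 32]]; det S = -20480/9
solve [mL_A; mL_B] = S·[w00; w01] and [mR_A; mR_B] = S·[w10; w11]:
  w00 = 1, w01 = 1, w10 = -1/2, w11 = 0

1 1 -1/2 0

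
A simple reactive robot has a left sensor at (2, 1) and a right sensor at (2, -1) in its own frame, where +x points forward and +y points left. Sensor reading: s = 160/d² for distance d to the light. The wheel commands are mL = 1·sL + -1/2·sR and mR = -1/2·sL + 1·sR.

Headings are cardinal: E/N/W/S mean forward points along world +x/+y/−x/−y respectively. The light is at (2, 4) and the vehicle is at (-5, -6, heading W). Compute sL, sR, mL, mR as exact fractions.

80/101 80/81 2440/8181 4840/8181

left sensor world pos  = (-7, -7); dL² = 202
right sensor world pos = (-7, -5); dR² = 162
sL = 160/202 = 80/101
sR = 160/162 = 80/81
mL = 1·sL + -1/2·sR = 2440/8181
mR = -1/2·sL + 1·sR = 4840/8181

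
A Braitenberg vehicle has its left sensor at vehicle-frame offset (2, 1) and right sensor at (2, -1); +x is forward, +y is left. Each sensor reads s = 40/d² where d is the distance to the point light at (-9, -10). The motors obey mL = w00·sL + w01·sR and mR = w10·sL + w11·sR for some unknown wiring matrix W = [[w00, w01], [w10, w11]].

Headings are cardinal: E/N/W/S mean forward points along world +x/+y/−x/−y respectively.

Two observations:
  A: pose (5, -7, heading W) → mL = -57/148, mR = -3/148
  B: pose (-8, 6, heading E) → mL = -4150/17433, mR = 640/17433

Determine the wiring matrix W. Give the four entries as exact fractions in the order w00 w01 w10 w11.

obs A: pose=(5,-7,W) → sL=10/37, sR=1/4, mL=-57/148, mR=-3/148
obs B: pose=(-8,6,E) → sL=20/149, sR=20/117, mL=-4150/17433, mR=640/17433
sensor matrix S = [[10/37, 1/4], [20/149, 20/117]]; det S = 8155/645021
solve [mL_A; mL_B] = S·[w00; w01] and [mR_A; mR_B] = S·[w10; w11]:
  w00 = -1/2, w01 = -1, w10 = -1, w11 = 1

-1/2 -1 -1 1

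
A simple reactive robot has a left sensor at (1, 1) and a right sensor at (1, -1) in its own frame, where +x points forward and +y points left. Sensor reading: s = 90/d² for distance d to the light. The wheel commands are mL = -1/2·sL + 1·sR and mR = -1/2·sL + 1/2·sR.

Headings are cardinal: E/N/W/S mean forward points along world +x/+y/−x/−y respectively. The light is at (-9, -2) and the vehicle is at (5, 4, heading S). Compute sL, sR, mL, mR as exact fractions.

9/25 45/97 1377/4850 126/2425

left sensor world pos  = (6, 3); dL² = 250
right sensor world pos = (4, 3); dR² = 194
sL = 90/250 = 9/25
sR = 90/194 = 45/97
mL = -1/2·sL + 1·sR = 1377/4850
mR = -1/2·sL + 1/2·sR = 126/2425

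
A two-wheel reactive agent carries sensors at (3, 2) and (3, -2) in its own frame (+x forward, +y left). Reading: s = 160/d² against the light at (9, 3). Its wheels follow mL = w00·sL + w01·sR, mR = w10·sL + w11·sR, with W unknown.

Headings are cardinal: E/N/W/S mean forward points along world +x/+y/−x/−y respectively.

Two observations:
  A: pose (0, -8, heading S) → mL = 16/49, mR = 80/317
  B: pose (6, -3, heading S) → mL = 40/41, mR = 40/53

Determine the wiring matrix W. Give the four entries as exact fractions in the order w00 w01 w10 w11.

obs A: pose=(0,-8,S) → sL=32/49, sR=160/317, mL=16/49, mR=80/317
obs B: pose=(6,-3,S) → sL=80/41, sR=80/53, mL=40/41, mR=40/53
sensor matrix S = [[32/49, 160/317], [80/41, 80/53]]; det S = 30720/33753209
solve [mL_A; mL_B] = S·[w00; w01] and [mR_A; mR_B] = S·[w10; w11]:
  w00 = 1/2, w01 = 0, w10 = 0, w11 = 1/2

1/2 0 0 1/2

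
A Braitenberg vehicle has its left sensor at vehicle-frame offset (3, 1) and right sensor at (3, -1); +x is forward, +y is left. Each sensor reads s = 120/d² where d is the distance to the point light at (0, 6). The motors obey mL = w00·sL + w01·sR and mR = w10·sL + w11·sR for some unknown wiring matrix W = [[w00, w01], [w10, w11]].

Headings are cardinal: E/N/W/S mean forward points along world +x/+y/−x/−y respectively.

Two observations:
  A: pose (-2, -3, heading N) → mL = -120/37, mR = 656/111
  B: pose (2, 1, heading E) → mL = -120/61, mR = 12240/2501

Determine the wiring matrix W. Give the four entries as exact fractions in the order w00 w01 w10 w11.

obs A: pose=(-2,-3,N) → sL=8/3, sR=120/37, mL=-120/37, mR=656/111
obs B: pose=(2,1,E) → sL=120/41, sR=120/61, mL=-120/61, mR=12240/2501
sensor matrix S = [[8/3, 120/37], [120/41, 120/61]]; det S = -392960/92537
solve [mL_A; mL_B] = S·[w00; w01] and [mR_A; mR_B] = S·[w10; w11]:
  w00 = 0, w01 = -1, w10 = 1, w11 = 1

0 -1 1 1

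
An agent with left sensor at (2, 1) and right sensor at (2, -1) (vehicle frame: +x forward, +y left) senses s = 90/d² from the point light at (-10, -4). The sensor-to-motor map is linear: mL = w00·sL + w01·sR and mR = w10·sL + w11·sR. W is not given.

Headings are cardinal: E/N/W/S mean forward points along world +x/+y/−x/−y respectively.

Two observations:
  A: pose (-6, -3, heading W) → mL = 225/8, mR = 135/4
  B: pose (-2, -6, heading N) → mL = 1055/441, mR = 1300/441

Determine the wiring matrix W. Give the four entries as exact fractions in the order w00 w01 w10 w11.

obs A: pose=(-6,-3,W) → sL=45/2, sR=45/4, mL=225/8, mR=135/4
obs B: pose=(-2,-6,N) → sL=90/49, sR=10/9, mL=1055/441, mR=1300/441
sensor matrix S = [[45/2, 45/4], [90/49, 10/9]]; det S = 425/98
solve [mL_A; mL_B] = S·[w00; w01] and [mR_A; mR_B] = S·[w10; w11]:
  w00 = 1, w01 = 1/2, w10 = 1, w11 = 1

1 1/2 1 1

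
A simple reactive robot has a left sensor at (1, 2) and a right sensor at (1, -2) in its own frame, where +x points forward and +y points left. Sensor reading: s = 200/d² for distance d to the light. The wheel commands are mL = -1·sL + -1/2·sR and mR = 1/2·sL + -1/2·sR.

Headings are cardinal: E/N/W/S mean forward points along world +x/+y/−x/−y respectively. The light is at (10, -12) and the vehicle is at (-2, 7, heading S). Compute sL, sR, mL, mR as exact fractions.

left sensor world pos  = (0, 6); dL² = 424
right sensor world pos = (-4, 6); dR² = 520
sL = 200/424 = 25/53
sR = 200/520 = 5/13
mL = -1·sL + -1/2·sR = -915/1378
mR = 1/2·sL + -1/2·sR = 30/689

25/53 5/13 -915/1378 30/689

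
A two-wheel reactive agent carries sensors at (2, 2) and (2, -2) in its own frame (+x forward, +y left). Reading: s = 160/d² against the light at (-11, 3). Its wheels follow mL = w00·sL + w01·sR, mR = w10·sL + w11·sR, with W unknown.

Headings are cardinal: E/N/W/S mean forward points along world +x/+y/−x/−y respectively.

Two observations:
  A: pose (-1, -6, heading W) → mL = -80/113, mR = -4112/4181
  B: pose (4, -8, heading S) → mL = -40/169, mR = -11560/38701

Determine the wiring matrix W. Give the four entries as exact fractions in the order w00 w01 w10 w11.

0 -1/2 1/2 -1

obs A: pose=(-1,-6,W) → sL=32/37, sR=160/113, mL=-80/113, mR=-4112/4181
obs B: pose=(4,-8,S) → sL=80/229, sR=80/169, mL=-40/169, mR=-11560/38701
sensor matrix S = [[32/37, 160/113], [80/229, 80/169]]; det S = -13793280/161808881
solve [mL_A; mL_B] = S·[w00; w01] and [mR_A; mR_B] = S·[w10; w11]:
  w00 = 0, w01 = -1/2, w10 = 1/2, w11 = -1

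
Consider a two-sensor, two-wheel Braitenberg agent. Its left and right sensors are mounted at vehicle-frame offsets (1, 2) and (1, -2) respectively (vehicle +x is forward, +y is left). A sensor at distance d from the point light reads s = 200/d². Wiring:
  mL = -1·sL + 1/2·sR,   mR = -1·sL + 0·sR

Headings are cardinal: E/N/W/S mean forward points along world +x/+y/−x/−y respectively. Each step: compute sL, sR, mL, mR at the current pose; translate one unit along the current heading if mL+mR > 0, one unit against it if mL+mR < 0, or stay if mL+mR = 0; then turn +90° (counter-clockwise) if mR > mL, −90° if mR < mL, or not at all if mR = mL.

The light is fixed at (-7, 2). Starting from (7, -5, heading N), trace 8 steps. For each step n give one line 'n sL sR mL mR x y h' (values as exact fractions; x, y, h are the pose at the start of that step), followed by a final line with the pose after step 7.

n=0: pose=(7,-5,N); sL=10/9, sR=50/73; mL=-505/657, mR=-10/9; mL+mR=-1235/657 → advance -1; mR−mL=-25/73 → turn -1·90°
n=1: pose=(7,-6,E); sL=200/261, sR=8/13; mL=-1556/3393, mR=-200/261; mL+mR=-4156/3393 → advance -1; mR−mL=-4/13 → turn -1·90°
n=2: pose=(6,-6,S); sL=100/153, sR=100/101; mL=-2450/15453, mR=-100/153; mL+mR=-12550/15453 → advance -1; mR−mL=-50/101 → turn -1·90°
n=3: pose=(6,-5,W); sL=8/9, sR=200/169; mL=-452/1521, mR=-8/9; mL+mR=-1804/1521 → advance -1; mR−mL=-100/169 → turn -1·90°
n=4: pose=(7,-5,N); sL=10/9, sR=50/73; mL=-505/657, mR=-10/9; mL+mR=-1235/657 → advance -1; mR−mL=-25/73 → turn -1·90°
n=5: pose=(7,-6,E); sL=200/261, sR=8/13; mL=-1556/3393, mR=-200/261; mL+mR=-4156/3393 → advance -1; mR−mL=-4/13 → turn -1·90°
n=6: pose=(6,-6,S); sL=100/153, sR=100/101; mL=-2450/15453, mR=-100/153; mL+mR=-12550/15453 → advance -1; mR−mL=-50/101 → turn -1·90°
n=7: pose=(6,-5,W); sL=8/9, sR=200/169; mL=-452/1521, mR=-8/9; mL+mR=-1804/1521 → advance -1; mR−mL=-100/169 → turn -1·90°

0 10/9 50/73 -505/657 -10/9 7 -5 N
1 200/261 8/13 -1556/3393 -200/261 7 -6 E
2 100/153 100/101 -2450/15453 -100/153 6 -6 S
3 8/9 200/169 -452/1521 -8/9 6 -5 W
4 10/9 50/73 -505/657 -10/9 7 -5 N
5 200/261 8/13 -1556/3393 -200/261 7 -6 E
6 100/153 100/101 -2450/15453 -100/153 6 -6 S
7 8/9 200/169 -452/1521 -8/9 6 -5 W
final 7 -5 N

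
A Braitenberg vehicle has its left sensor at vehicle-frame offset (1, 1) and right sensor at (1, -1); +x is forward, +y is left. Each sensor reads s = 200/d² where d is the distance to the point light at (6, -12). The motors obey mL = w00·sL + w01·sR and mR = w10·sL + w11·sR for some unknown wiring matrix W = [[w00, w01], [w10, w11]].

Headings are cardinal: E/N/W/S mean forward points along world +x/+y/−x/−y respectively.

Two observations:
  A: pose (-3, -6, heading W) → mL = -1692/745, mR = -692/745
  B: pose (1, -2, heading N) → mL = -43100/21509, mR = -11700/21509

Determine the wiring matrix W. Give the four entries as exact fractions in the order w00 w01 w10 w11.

-1 -1/2 -1 1/2

obs A: pose=(-3,-6,W) → sL=8/5, sR=200/149, mL=-1692/745, mR=-692/745
obs B: pose=(1,-2,N) → sL=200/157, sR=200/137, mL=-43100/21509, mR=-11700/21509
sensor matrix S = [[8/5, 200/149], [200/157, 200/137]]; det S = 2005760/3204841
solve [mL_A; mL_B] = S·[w00; w01] and [mR_A; mR_B] = S·[w10; w11]:
  w00 = -1, w01 = -1/2, w10 = -1, w11 = 1/2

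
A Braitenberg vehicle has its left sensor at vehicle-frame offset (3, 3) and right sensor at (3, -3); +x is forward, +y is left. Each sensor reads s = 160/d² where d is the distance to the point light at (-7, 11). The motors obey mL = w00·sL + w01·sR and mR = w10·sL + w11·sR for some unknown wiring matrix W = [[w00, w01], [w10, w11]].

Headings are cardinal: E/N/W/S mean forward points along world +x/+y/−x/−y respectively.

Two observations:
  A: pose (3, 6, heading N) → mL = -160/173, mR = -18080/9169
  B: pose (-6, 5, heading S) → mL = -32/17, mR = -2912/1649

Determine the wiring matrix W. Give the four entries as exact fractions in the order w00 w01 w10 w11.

obs A: pose=(3,6,N) → sL=160/53, sR=160/173, mL=-160/173, mR=-18080/9169
obs B: pose=(-6,5,S) → sL=160/97, sR=32/17, mL=-32/17, mR=-2912/1649
sensor matrix S = [[160/53, 160/173], [160/97, 32/17]]; det S = 62853120/15119681
solve [mL_A; mL_B] = S·[w00; w01] and [mR_A; mR_B] = S·[w10; w11]:
  w00 = 0, w01 = -1, w10 = -1/2, w11 = -1/2

0 -1 -1/2 -1/2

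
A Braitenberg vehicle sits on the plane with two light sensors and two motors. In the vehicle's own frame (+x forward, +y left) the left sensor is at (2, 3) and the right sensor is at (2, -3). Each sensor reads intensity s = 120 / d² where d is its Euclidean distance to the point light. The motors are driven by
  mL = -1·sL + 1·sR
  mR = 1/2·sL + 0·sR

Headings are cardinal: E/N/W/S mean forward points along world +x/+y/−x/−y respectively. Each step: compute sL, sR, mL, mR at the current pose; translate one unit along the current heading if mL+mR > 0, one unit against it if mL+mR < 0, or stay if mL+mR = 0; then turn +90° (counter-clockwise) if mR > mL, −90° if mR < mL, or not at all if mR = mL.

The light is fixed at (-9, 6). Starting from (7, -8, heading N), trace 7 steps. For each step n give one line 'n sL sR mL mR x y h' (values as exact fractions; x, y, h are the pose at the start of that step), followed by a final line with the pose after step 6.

n=0: pose=(7,-8,N); sL=120/313, sR=24/101; mL=-4608/31613, mR=60/313; mL+mR=1452/31613 → advance +1; mR−mL=10668/31613 → turn +1·90°
n=1: pose=(7,-7,W); sL=30/113, sR=15/37; mL=585/4181, mR=15/113; mL+mR=1140/4181 → advance +1; mR−mL=-30/4181 → turn -1·90°
n=2: pose=(6,-7,N); sL=24/53, sR=24/89; mL=-864/4717, mR=12/53; mL+mR=204/4717 → advance +1; mR−mL=1932/4717 → turn +1·90°
n=3: pose=(6,-6,W); sL=60/197, sR=12/25; mL=864/4925, mR=30/197; mL+mR=1614/4925 → advance +1; mR−mL=-114/4925 → turn -1·90°
n=4: pose=(5,-6,N); sL=120/221, sR=120/389; mL=-20160/85969, mR=60/221; mL+mR=3180/85969 → advance +1; mR−mL=43500/85969 → turn +1·90°
n=5: pose=(5,-5,W); sL=6/17, sR=15/26; mL=99/442, mR=3/17; mL+mR=177/442 → advance +1; mR−mL=-21/442 → turn -1·90°
n=6: pose=(4,-5,N); sL=120/181, sR=120/337; mL=-18720/60997, mR=60/181; mL+mR=1500/60997 → advance +1; mR−mL=38940/60997 → turn +1·90°

0 120/313 24/101 -4608/31613 60/313 7 -8 N
1 30/113 15/37 585/4181 15/113 7 -7 W
2 24/53 24/89 -864/4717 12/53 6 -7 N
3 60/197 12/25 864/4925 30/197 6 -6 W
4 120/221 120/389 -20160/85969 60/221 5 -6 N
5 6/17 15/26 99/442 3/17 5 -5 W
6 120/181 120/337 -18720/60997 60/181 4 -5 N
final 4 -4 W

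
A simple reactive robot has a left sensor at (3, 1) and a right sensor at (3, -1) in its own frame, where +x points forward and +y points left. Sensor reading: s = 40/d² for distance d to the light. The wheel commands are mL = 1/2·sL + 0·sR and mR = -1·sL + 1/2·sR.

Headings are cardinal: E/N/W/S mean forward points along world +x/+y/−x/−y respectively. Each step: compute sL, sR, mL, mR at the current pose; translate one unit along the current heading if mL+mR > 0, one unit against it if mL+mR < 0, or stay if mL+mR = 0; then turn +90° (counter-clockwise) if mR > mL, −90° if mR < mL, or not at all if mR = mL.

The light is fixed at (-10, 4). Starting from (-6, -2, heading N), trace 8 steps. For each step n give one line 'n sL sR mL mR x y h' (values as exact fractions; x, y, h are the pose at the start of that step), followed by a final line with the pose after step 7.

n=0: pose=(-6,-2,N); sL=20/9, sR=20/17; mL=10/9, mR=-250/153; mL+mR=-80/153 → advance -1; mR−mL=-140/51 → turn -1·90°
n=1: pose=(-6,-3,E); sL=8/17, sR=40/113; mL=4/17, mR=-564/1921; mL+mR=-112/1921 → advance -1; mR−mL=-1016/1921 → turn -1·90°
n=2: pose=(-7,-3,S); sL=10/29, sR=5/13; mL=5/29, mR=-115/754; mL+mR=15/754 → advance +1; mR−mL=-245/754 → turn -1·90°
n=3: pose=(-7,-4,W); sL=40/81, sR=40/49; mL=20/81, mR=-340/3969; mL+mR=640/3969 → advance +1; mR−mL=-440/1323 → turn -1·90°
n=4: pose=(-8,-4,N); sL=20/13, sR=20/17; mL=10/13, mR=-210/221; mL+mR=-40/221 → advance -1; mR−mL=-380/221 → turn -1·90°
n=5: pose=(-8,-5,E); sL=40/89, sR=8/25; mL=20/89, mR=-644/2225; mL+mR=-144/2225 → advance -1; mR−mL=-1144/2225 → turn -1·90°
n=6: pose=(-9,-5,S); sL=10/37, sR=5/18; mL=5/37, mR=-175/1332; mL+mR=5/1332 → advance +1; mR−mL=-355/1332 → turn -1·90°
n=7: pose=(-9,-6,W); sL=8/25, sR=8/17; mL=4/25, mR=-36/425; mL+mR=32/425 → advance +1; mR−mL=-104/425 → turn -1·90°

0 20/9 20/17 10/9 -250/153 -6 -2 N
1 8/17 40/113 4/17 -564/1921 -6 -3 E
2 10/29 5/13 5/29 -115/754 -7 -3 S
3 40/81 40/49 20/81 -340/3969 -7 -4 W
4 20/13 20/17 10/13 -210/221 -8 -4 N
5 40/89 8/25 20/89 -644/2225 -8 -5 E
6 10/37 5/18 5/37 -175/1332 -9 -5 S
7 8/25 8/17 4/25 -36/425 -9 -6 W
final -10 -6 N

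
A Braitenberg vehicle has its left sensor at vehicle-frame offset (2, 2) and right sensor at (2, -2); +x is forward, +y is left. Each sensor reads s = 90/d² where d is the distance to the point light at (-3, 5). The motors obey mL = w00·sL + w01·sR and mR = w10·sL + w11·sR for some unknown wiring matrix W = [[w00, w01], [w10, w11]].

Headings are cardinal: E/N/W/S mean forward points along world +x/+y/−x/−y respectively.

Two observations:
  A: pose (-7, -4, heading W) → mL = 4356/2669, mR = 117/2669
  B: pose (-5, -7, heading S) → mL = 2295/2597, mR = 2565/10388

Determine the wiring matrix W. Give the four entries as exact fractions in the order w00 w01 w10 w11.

1 1 1 -1/2

obs A: pose=(-7,-4,W) → sL=90/157, sR=18/17, mL=4356/2669, mR=117/2669
obs B: pose=(-5,-7,S) → sL=45/98, sR=45/106, mL=2295/2597, mR=2565/10388
sensor matrix S = [[90/157, 18/17], [45/98, 45/106]]; det S = -1683180/6931393
solve [mL_A; mL_B] = S·[w00; w01] and [mR_A; mR_B] = S·[w10; w11]:
  w00 = 1, w01 = 1, w10 = 1, w11 = -1/2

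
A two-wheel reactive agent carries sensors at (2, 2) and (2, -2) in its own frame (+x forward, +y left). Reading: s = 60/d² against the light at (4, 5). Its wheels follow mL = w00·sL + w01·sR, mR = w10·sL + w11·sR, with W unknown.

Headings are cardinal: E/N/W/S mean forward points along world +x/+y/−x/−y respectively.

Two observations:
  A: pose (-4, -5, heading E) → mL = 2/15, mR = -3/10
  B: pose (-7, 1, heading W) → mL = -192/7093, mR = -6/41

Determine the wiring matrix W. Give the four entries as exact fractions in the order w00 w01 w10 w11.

1/2 -1/2 -1/2 0

obs A: pose=(-4,-5,E) → sL=3/5, sR=1/3, mL=2/15, mR=-3/10
obs B: pose=(-7,1,W) → sL=12/41, sR=60/173, mL=-192/7093, mR=-6/41
sensor matrix S = [[3/5, 1/3], [12/41, 60/173]]; det S = 784/7093
solve [mL_A; mL_B] = S·[w00; w01] and [mR_A; mR_B] = S·[w10; w11]:
  w00 = 1/2, w01 = -1/2, w10 = -1/2, w11 = 0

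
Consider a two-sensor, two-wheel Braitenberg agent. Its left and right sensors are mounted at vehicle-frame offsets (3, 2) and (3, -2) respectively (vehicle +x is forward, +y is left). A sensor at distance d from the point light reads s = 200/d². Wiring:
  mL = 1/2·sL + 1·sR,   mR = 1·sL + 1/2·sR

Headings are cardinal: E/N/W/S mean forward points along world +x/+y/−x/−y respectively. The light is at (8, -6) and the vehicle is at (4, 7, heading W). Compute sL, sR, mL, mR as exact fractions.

left sensor world pos  = (1, 5); dL² = 170
right sensor world pos = (1, 9); dR² = 274
sL = 200/170 = 20/17
sR = 200/274 = 100/137
mL = 1/2·sL + 1·sR = 3070/2329
mR = 1·sL + 1/2·sR = 3590/2329

20/17 100/137 3070/2329 3590/2329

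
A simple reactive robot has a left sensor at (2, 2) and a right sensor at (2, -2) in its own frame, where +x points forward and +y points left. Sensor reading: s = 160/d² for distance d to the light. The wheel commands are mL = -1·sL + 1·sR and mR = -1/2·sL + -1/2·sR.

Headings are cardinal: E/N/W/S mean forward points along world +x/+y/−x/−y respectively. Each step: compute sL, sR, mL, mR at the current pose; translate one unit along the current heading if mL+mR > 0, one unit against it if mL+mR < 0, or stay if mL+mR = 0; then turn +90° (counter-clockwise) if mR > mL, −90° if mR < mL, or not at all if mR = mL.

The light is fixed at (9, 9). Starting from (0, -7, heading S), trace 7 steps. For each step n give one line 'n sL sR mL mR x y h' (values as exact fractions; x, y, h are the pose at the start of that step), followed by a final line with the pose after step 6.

n=0: pose=(0,-7,S); sL=160/373, sR=32/89; mL=-2304/33197, mR=-13088/33197; mL+mR=-15392/33197 → advance -1; mR−mL=-10784/33197 → turn -1·90°
n=1: pose=(0,-6,W); sL=16/41, sR=16/29; mL=192/1189, mR=-560/1189; mL+mR=-368/1189 → advance -1; mR−mL=-752/1189 → turn -1·90°
n=2: pose=(1,-6,N); sL=160/269, sR=32/41; mL=2048/11029, mR=-7584/11029; mL+mR=-5536/11029 → advance -1; mR−mL=-9632/11029 → turn -1·90°
n=3: pose=(1,-7,E); sL=20/29, sR=4/9; mL=-64/261, mR=-148/261; mL+mR=-212/261 → advance -1; mR−mL=-28/87 → turn -1·90°
n=4: pose=(0,-7,S); sL=160/373, sR=32/89; mL=-2304/33197, mR=-13088/33197; mL+mR=-15392/33197 → advance -1; mR−mL=-10784/33197 → turn -1·90°
n=5: pose=(0,-6,W); sL=16/41, sR=16/29; mL=192/1189, mR=-560/1189; mL+mR=-368/1189 → advance -1; mR−mL=-752/1189 → turn -1·90°
n=6: pose=(1,-6,N); sL=160/269, sR=32/41; mL=2048/11029, mR=-7584/11029; mL+mR=-5536/11029 → advance -1; mR−mL=-9632/11029 → turn -1·90°

0 160/373 32/89 -2304/33197 -13088/33197 0 -7 S
1 16/41 16/29 192/1189 -560/1189 0 -6 W
2 160/269 32/41 2048/11029 -7584/11029 1 -6 N
3 20/29 4/9 -64/261 -148/261 1 -7 E
4 160/373 32/89 -2304/33197 -13088/33197 0 -7 S
5 16/41 16/29 192/1189 -560/1189 0 -6 W
6 160/269 32/41 2048/11029 -7584/11029 1 -6 N
final 1 -7 E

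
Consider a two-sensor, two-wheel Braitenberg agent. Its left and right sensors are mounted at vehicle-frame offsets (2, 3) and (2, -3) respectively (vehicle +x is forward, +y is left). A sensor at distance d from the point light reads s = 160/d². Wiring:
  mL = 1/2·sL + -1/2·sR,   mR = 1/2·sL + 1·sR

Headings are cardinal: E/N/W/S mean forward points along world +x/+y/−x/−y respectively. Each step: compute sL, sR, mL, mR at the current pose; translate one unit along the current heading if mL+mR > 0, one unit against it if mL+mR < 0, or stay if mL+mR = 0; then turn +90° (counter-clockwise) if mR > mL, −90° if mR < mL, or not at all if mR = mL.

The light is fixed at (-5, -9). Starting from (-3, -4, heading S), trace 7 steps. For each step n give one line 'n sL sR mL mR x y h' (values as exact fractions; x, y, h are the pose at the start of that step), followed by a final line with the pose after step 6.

0 80/17 16 -96/17 312/17 -3 -4 S
1 32/13 160/17 -768/221 2352/221 -3 -5 E
2 40/9 20/9 10/9 40/9 -2 -5 N
3 32 32/13 192/13 240/13 -2 -4 W
4 80/17 16 -96/17 312/17 -3 -4 S
5 32/13 160/17 -768/221 2352/221 -3 -5 E
6 40/9 20/9 10/9 40/9 -2 -5 N
final -2 -4 W

n=0: pose=(-3,-4,S); sL=80/17, sR=16; mL=-96/17, mR=312/17; mL+mR=216/17 → advance +1; mR−mL=24 → turn +1·90°
n=1: pose=(-3,-5,E); sL=32/13, sR=160/17; mL=-768/221, mR=2352/221; mL+mR=1584/221 → advance +1; mR−mL=240/17 → turn +1·90°
n=2: pose=(-2,-5,N); sL=40/9, sR=20/9; mL=10/9, mR=40/9; mL+mR=50/9 → advance +1; mR−mL=10/3 → turn +1·90°
n=3: pose=(-2,-4,W); sL=32, sR=32/13; mL=192/13, mR=240/13; mL+mR=432/13 → advance +1; mR−mL=48/13 → turn +1·90°
n=4: pose=(-3,-4,S); sL=80/17, sR=16; mL=-96/17, mR=312/17; mL+mR=216/17 → advance +1; mR−mL=24 → turn +1·90°
n=5: pose=(-3,-5,E); sL=32/13, sR=160/17; mL=-768/221, mR=2352/221; mL+mR=1584/221 → advance +1; mR−mL=240/17 → turn +1·90°
n=6: pose=(-2,-5,N); sL=40/9, sR=20/9; mL=10/9, mR=40/9; mL+mR=50/9 → advance +1; mR−mL=10/3 → turn +1·90°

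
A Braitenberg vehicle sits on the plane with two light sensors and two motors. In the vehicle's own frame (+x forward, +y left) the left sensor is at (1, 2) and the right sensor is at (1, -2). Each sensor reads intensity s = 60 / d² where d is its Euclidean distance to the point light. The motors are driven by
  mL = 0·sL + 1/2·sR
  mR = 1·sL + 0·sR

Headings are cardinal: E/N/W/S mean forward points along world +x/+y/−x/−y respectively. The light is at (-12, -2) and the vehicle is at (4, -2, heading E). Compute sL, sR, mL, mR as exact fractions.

60/293 60/293 30/293 60/293

left sensor world pos  = (5, 0); dL² = 293
right sensor world pos = (5, -4); dR² = 293
sL = 60/293 = 60/293
sR = 60/293 = 60/293
mL = 0·sL + 1/2·sR = 30/293
mR = 1·sL + 0·sR = 60/293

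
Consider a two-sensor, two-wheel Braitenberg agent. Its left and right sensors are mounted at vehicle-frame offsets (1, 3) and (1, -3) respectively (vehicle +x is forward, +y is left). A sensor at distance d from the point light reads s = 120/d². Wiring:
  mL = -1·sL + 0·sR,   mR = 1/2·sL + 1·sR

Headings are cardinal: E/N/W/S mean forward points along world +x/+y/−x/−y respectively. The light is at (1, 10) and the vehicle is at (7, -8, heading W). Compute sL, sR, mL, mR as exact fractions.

60/233 12/25 -60/233 3546/5825

left sensor world pos  = (6, -11); dL² = 466
right sensor world pos = (6, -5); dR² = 250
sL = 120/466 = 60/233
sR = 120/250 = 12/25
mL = -1·sL + 0·sR = -60/233
mR = 1/2·sL + 1·sR = 3546/5825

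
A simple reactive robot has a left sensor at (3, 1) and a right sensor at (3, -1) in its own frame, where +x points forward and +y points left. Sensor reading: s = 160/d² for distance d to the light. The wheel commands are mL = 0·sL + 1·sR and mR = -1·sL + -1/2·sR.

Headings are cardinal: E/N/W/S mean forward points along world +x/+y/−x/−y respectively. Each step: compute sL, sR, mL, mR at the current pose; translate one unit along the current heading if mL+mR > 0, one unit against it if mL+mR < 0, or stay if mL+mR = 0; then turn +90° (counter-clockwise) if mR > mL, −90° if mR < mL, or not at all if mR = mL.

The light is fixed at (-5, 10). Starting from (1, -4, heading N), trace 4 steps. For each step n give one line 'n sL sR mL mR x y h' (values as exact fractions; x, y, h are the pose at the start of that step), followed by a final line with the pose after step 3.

n=0: pose=(1,-4,N); sL=80/73, sR=16/17; mL=16/17, mR=-1944/1241; mL+mR=-776/1241 → advance -1; mR−mL=-3112/1241 → turn -1·90°
n=1: pose=(1,-5,E); sL=160/277, sR=160/337; mL=160/337, mR=-76080/93349; mL+mR=-31760/93349 → advance -1; mR−mL=-120400/93349 → turn -1·90°
n=2: pose=(0,-5,S); sL=4/9, sR=8/17; mL=8/17, mR=-104/153; mL+mR=-32/153 → advance -1; mR−mL=-176/153 → turn -1·90°
n=3: pose=(0,-4,W); sL=160/229, sR=160/173; mL=160/173, mR=-46000/39617; mL+mR=-9360/39617 → advance -1; mR−mL=-82640/39617 → turn -1·90°

0 80/73 16/17 16/17 -1944/1241 1 -4 N
1 160/277 160/337 160/337 -76080/93349 1 -5 E
2 4/9 8/17 8/17 -104/153 0 -5 S
3 160/229 160/173 160/173 -46000/39617 0 -4 W
final 1 -4 N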